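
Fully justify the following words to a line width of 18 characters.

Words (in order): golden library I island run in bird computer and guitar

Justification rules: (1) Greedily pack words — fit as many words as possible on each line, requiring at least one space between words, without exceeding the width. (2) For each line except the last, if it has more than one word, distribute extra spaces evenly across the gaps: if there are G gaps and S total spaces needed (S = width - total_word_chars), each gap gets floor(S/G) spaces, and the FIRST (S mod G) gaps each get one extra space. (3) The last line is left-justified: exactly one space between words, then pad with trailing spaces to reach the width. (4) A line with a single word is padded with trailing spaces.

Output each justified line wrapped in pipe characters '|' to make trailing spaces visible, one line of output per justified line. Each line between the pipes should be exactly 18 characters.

Answer: |golden  library  I|
|island run in bird|
|computer       and|
|guitar            |

Derivation:
Line 1: ['golden', 'library', 'I'] (min_width=16, slack=2)
Line 2: ['island', 'run', 'in', 'bird'] (min_width=18, slack=0)
Line 3: ['computer', 'and'] (min_width=12, slack=6)
Line 4: ['guitar'] (min_width=6, slack=12)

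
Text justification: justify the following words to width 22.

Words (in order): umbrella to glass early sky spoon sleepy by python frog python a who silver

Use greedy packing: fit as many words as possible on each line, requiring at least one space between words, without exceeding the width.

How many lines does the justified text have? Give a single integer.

Line 1: ['umbrella', 'to', 'glass'] (min_width=17, slack=5)
Line 2: ['early', 'sky', 'spoon', 'sleepy'] (min_width=22, slack=0)
Line 3: ['by', 'python', 'frog', 'python'] (min_width=21, slack=1)
Line 4: ['a', 'who', 'silver'] (min_width=12, slack=10)
Total lines: 4

Answer: 4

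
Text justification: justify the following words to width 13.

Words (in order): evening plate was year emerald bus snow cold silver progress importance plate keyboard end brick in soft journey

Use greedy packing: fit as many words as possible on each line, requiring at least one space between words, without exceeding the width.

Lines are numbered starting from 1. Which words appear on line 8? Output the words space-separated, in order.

Answer: plate

Derivation:
Line 1: ['evening', 'plate'] (min_width=13, slack=0)
Line 2: ['was', 'year'] (min_width=8, slack=5)
Line 3: ['emerald', 'bus'] (min_width=11, slack=2)
Line 4: ['snow', 'cold'] (min_width=9, slack=4)
Line 5: ['silver'] (min_width=6, slack=7)
Line 6: ['progress'] (min_width=8, slack=5)
Line 7: ['importance'] (min_width=10, slack=3)
Line 8: ['plate'] (min_width=5, slack=8)
Line 9: ['keyboard', 'end'] (min_width=12, slack=1)
Line 10: ['brick', 'in', 'soft'] (min_width=13, slack=0)
Line 11: ['journey'] (min_width=7, slack=6)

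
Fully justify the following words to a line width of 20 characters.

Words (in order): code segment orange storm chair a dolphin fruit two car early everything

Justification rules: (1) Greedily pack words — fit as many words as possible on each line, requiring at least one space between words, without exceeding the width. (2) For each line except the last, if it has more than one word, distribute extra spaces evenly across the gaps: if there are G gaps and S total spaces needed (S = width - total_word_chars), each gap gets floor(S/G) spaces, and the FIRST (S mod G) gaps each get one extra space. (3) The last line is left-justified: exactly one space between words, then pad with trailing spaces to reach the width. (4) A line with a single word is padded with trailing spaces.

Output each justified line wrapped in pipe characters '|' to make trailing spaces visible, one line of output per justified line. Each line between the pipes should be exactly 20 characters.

Answer: |code  segment orange|
|storm     chair    a|
|dolphin   fruit  two|
|car early everything|

Derivation:
Line 1: ['code', 'segment', 'orange'] (min_width=19, slack=1)
Line 2: ['storm', 'chair', 'a'] (min_width=13, slack=7)
Line 3: ['dolphin', 'fruit', 'two'] (min_width=17, slack=3)
Line 4: ['car', 'early', 'everything'] (min_width=20, slack=0)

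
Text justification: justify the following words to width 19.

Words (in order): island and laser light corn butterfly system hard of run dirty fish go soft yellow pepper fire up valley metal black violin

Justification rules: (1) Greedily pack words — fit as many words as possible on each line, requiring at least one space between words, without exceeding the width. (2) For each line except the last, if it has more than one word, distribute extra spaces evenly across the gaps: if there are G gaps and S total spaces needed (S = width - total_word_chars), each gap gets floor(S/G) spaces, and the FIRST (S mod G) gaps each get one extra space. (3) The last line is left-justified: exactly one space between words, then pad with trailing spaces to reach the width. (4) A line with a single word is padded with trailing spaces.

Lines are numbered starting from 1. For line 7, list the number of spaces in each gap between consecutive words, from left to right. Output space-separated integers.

Answer: 2 1

Derivation:
Line 1: ['island', 'and', 'laser'] (min_width=16, slack=3)
Line 2: ['light', 'corn'] (min_width=10, slack=9)
Line 3: ['butterfly', 'system'] (min_width=16, slack=3)
Line 4: ['hard', 'of', 'run', 'dirty'] (min_width=17, slack=2)
Line 5: ['fish', 'go', 'soft', 'yellow'] (min_width=19, slack=0)
Line 6: ['pepper', 'fire', 'up'] (min_width=14, slack=5)
Line 7: ['valley', 'metal', 'black'] (min_width=18, slack=1)
Line 8: ['violin'] (min_width=6, slack=13)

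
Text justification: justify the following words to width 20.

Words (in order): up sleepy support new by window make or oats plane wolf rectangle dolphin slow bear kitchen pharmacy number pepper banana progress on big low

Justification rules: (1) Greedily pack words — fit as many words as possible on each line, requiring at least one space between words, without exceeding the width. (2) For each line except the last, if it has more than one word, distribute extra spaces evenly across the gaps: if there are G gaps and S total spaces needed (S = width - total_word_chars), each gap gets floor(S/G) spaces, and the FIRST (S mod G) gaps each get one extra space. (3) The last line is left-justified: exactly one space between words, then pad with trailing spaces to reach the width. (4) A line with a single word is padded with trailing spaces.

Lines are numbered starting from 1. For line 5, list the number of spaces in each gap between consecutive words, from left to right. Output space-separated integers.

Line 1: ['up', 'sleepy', 'support'] (min_width=17, slack=3)
Line 2: ['new', 'by', 'window', 'make'] (min_width=18, slack=2)
Line 3: ['or', 'oats', 'plane', 'wolf'] (min_width=18, slack=2)
Line 4: ['rectangle', 'dolphin'] (min_width=17, slack=3)
Line 5: ['slow', 'bear', 'kitchen'] (min_width=17, slack=3)
Line 6: ['pharmacy', 'number'] (min_width=15, slack=5)
Line 7: ['pepper', 'banana'] (min_width=13, slack=7)
Line 8: ['progress', 'on', 'big', 'low'] (min_width=19, slack=1)

Answer: 3 2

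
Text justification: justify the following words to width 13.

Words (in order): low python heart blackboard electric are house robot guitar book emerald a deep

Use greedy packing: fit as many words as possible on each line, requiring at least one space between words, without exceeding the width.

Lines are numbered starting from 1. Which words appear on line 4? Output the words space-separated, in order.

Line 1: ['low', 'python'] (min_width=10, slack=3)
Line 2: ['heart'] (min_width=5, slack=8)
Line 3: ['blackboard'] (min_width=10, slack=3)
Line 4: ['electric', 'are'] (min_width=12, slack=1)
Line 5: ['house', 'robot'] (min_width=11, slack=2)
Line 6: ['guitar', 'book'] (min_width=11, slack=2)
Line 7: ['emerald', 'a'] (min_width=9, slack=4)
Line 8: ['deep'] (min_width=4, slack=9)

Answer: electric are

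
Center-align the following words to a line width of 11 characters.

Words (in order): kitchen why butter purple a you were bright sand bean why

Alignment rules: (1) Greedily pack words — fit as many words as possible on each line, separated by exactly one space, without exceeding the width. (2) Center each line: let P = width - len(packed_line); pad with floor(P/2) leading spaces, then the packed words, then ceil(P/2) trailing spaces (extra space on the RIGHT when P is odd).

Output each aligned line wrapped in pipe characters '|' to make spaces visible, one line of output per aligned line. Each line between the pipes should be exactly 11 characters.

Answer: |kitchen why|
|  butter   |
| purple a  |
| you were  |
|bright sand|
| bean why  |

Derivation:
Line 1: ['kitchen', 'why'] (min_width=11, slack=0)
Line 2: ['butter'] (min_width=6, slack=5)
Line 3: ['purple', 'a'] (min_width=8, slack=3)
Line 4: ['you', 'were'] (min_width=8, slack=3)
Line 5: ['bright', 'sand'] (min_width=11, slack=0)
Line 6: ['bean', 'why'] (min_width=8, slack=3)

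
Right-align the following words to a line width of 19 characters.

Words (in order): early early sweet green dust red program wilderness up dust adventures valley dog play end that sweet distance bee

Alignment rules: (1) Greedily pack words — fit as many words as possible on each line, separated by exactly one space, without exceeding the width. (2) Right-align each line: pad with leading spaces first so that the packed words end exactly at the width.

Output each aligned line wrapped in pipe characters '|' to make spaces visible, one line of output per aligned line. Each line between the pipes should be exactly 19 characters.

Answer: |  early early sweet|
|     green dust red|
| program wilderness|
| up dust adventures|
|valley dog play end|
|that sweet distance|
|                bee|

Derivation:
Line 1: ['early', 'early', 'sweet'] (min_width=17, slack=2)
Line 2: ['green', 'dust', 'red'] (min_width=14, slack=5)
Line 3: ['program', 'wilderness'] (min_width=18, slack=1)
Line 4: ['up', 'dust', 'adventures'] (min_width=18, slack=1)
Line 5: ['valley', 'dog', 'play', 'end'] (min_width=19, slack=0)
Line 6: ['that', 'sweet', 'distance'] (min_width=19, slack=0)
Line 7: ['bee'] (min_width=3, slack=16)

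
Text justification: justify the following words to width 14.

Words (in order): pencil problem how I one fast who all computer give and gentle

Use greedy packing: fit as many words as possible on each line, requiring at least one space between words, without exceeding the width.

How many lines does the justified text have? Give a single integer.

Answer: 5

Derivation:
Line 1: ['pencil', 'problem'] (min_width=14, slack=0)
Line 2: ['how', 'I', 'one', 'fast'] (min_width=14, slack=0)
Line 3: ['who', 'all'] (min_width=7, slack=7)
Line 4: ['computer', 'give'] (min_width=13, slack=1)
Line 5: ['and', 'gentle'] (min_width=10, slack=4)
Total lines: 5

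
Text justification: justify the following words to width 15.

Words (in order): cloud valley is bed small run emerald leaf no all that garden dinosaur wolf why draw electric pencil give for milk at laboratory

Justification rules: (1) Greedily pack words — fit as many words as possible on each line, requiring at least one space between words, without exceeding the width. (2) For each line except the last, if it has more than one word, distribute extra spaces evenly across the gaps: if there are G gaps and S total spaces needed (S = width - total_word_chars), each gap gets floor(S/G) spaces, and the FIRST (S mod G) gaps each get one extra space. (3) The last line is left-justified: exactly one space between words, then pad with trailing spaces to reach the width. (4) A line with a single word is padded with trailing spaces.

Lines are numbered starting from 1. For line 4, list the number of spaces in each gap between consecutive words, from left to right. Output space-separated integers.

Answer: 1 1

Derivation:
Line 1: ['cloud', 'valley', 'is'] (min_width=15, slack=0)
Line 2: ['bed', 'small', 'run'] (min_width=13, slack=2)
Line 3: ['emerald', 'leaf', 'no'] (min_width=15, slack=0)
Line 4: ['all', 'that', 'garden'] (min_width=15, slack=0)
Line 5: ['dinosaur', 'wolf'] (min_width=13, slack=2)
Line 6: ['why', 'draw'] (min_width=8, slack=7)
Line 7: ['electric', 'pencil'] (min_width=15, slack=0)
Line 8: ['give', 'for', 'milk'] (min_width=13, slack=2)
Line 9: ['at', 'laboratory'] (min_width=13, slack=2)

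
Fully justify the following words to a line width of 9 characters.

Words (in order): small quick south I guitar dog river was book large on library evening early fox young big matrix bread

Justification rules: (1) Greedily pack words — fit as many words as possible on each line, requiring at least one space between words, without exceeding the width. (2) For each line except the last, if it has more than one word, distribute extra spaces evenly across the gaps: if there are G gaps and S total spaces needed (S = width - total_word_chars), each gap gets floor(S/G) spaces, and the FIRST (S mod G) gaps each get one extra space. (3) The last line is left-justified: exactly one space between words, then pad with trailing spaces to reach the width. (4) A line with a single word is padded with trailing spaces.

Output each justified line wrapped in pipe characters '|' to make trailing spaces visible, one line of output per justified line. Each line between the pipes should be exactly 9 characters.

Answer: |small    |
|quick    |
|south   I|
|guitar   |
|dog river|
|was  book|
|large  on|
|library  |
|evening  |
|early fox|
|young big|
|matrix   |
|bread    |

Derivation:
Line 1: ['small'] (min_width=5, slack=4)
Line 2: ['quick'] (min_width=5, slack=4)
Line 3: ['south', 'I'] (min_width=7, slack=2)
Line 4: ['guitar'] (min_width=6, slack=3)
Line 5: ['dog', 'river'] (min_width=9, slack=0)
Line 6: ['was', 'book'] (min_width=8, slack=1)
Line 7: ['large', 'on'] (min_width=8, slack=1)
Line 8: ['library'] (min_width=7, slack=2)
Line 9: ['evening'] (min_width=7, slack=2)
Line 10: ['early', 'fox'] (min_width=9, slack=0)
Line 11: ['young', 'big'] (min_width=9, slack=0)
Line 12: ['matrix'] (min_width=6, slack=3)
Line 13: ['bread'] (min_width=5, slack=4)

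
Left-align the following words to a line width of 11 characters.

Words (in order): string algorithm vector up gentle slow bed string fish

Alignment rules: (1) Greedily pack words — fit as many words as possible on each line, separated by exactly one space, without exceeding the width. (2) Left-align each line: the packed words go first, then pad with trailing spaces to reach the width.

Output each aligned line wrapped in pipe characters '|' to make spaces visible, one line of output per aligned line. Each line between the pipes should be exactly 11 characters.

Answer: |string     |
|algorithm  |
|vector up  |
|gentle slow|
|bed string |
|fish       |

Derivation:
Line 1: ['string'] (min_width=6, slack=5)
Line 2: ['algorithm'] (min_width=9, slack=2)
Line 3: ['vector', 'up'] (min_width=9, slack=2)
Line 4: ['gentle', 'slow'] (min_width=11, slack=0)
Line 5: ['bed', 'string'] (min_width=10, slack=1)
Line 6: ['fish'] (min_width=4, slack=7)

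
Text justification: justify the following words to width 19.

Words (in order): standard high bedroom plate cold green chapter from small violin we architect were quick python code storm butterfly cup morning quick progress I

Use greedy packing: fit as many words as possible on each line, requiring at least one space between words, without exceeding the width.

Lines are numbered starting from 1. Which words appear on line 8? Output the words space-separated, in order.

Line 1: ['standard', 'high'] (min_width=13, slack=6)
Line 2: ['bedroom', 'plate', 'cold'] (min_width=18, slack=1)
Line 3: ['green', 'chapter', 'from'] (min_width=18, slack=1)
Line 4: ['small', 'violin', 'we'] (min_width=15, slack=4)
Line 5: ['architect', 'were'] (min_width=14, slack=5)
Line 6: ['quick', 'python', 'code'] (min_width=17, slack=2)
Line 7: ['storm', 'butterfly', 'cup'] (min_width=19, slack=0)
Line 8: ['morning', 'quick'] (min_width=13, slack=6)
Line 9: ['progress', 'I'] (min_width=10, slack=9)

Answer: morning quick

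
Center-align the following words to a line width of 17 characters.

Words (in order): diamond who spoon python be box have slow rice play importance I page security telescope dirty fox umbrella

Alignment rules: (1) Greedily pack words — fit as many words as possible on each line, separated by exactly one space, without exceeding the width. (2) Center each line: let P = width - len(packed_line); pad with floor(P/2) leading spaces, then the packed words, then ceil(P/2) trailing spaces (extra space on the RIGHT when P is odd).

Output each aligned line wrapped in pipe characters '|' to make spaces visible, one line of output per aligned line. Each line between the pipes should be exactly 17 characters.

Answer: |diamond who spoon|
|  python be box  |
| have slow rice  |
|play importance I|
|  page security  |
| telescope dirty |
|  fox umbrella   |

Derivation:
Line 1: ['diamond', 'who', 'spoon'] (min_width=17, slack=0)
Line 2: ['python', 'be', 'box'] (min_width=13, slack=4)
Line 3: ['have', 'slow', 'rice'] (min_width=14, slack=3)
Line 4: ['play', 'importance', 'I'] (min_width=17, slack=0)
Line 5: ['page', 'security'] (min_width=13, slack=4)
Line 6: ['telescope', 'dirty'] (min_width=15, slack=2)
Line 7: ['fox', 'umbrella'] (min_width=12, slack=5)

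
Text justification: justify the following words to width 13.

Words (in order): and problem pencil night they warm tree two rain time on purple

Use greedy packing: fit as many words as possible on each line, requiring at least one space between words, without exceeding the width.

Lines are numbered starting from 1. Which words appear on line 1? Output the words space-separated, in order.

Line 1: ['and', 'problem'] (min_width=11, slack=2)
Line 2: ['pencil', 'night'] (min_width=12, slack=1)
Line 3: ['they', 'warm'] (min_width=9, slack=4)
Line 4: ['tree', 'two', 'rain'] (min_width=13, slack=0)
Line 5: ['time', 'on'] (min_width=7, slack=6)
Line 6: ['purple'] (min_width=6, slack=7)

Answer: and problem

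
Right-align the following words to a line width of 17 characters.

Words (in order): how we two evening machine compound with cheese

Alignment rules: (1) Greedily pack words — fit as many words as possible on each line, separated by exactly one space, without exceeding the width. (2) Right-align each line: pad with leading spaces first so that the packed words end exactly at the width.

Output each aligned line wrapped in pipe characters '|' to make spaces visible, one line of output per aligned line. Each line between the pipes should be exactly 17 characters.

Line 1: ['how', 'we', 'two'] (min_width=10, slack=7)
Line 2: ['evening', 'machine'] (min_width=15, slack=2)
Line 3: ['compound', 'with'] (min_width=13, slack=4)
Line 4: ['cheese'] (min_width=6, slack=11)

Answer: |       how we two|
|  evening machine|
|    compound with|
|           cheese|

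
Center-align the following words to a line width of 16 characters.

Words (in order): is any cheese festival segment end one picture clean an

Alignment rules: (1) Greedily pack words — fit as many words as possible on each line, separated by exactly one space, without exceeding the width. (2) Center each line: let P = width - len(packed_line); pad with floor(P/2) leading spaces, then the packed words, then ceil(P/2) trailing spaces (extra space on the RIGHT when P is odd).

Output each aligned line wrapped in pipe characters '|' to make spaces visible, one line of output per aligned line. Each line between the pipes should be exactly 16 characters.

Answer: | is any cheese  |
|festival segment|
|end one picture |
|    clean an    |

Derivation:
Line 1: ['is', 'any', 'cheese'] (min_width=13, slack=3)
Line 2: ['festival', 'segment'] (min_width=16, slack=0)
Line 3: ['end', 'one', 'picture'] (min_width=15, slack=1)
Line 4: ['clean', 'an'] (min_width=8, slack=8)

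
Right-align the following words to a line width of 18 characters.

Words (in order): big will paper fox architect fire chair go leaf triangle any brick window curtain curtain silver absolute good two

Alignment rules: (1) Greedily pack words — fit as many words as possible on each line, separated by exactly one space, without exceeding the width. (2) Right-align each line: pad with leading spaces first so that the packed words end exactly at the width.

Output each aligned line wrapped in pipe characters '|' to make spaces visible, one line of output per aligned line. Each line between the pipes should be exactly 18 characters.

Line 1: ['big', 'will', 'paper', 'fox'] (min_width=18, slack=0)
Line 2: ['architect', 'fire'] (min_width=14, slack=4)
Line 3: ['chair', 'go', 'leaf'] (min_width=13, slack=5)
Line 4: ['triangle', 'any', 'brick'] (min_width=18, slack=0)
Line 5: ['window', 'curtain'] (min_width=14, slack=4)
Line 6: ['curtain', 'silver'] (min_width=14, slack=4)
Line 7: ['absolute', 'good', 'two'] (min_width=17, slack=1)

Answer: |big will paper fox|
|    architect fire|
|     chair go leaf|
|triangle any brick|
|    window curtain|
|    curtain silver|
| absolute good two|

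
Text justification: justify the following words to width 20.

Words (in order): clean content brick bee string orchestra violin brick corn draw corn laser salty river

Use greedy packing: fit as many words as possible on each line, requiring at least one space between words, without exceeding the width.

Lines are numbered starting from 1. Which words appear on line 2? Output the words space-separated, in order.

Answer: bee string orchestra

Derivation:
Line 1: ['clean', 'content', 'brick'] (min_width=19, slack=1)
Line 2: ['bee', 'string', 'orchestra'] (min_width=20, slack=0)
Line 3: ['violin', 'brick', 'corn'] (min_width=17, slack=3)
Line 4: ['draw', 'corn', 'laser'] (min_width=15, slack=5)
Line 5: ['salty', 'river'] (min_width=11, slack=9)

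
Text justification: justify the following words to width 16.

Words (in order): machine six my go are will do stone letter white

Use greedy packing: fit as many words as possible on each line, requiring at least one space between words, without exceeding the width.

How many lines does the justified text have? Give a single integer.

Line 1: ['machine', 'six', 'my'] (min_width=14, slack=2)
Line 2: ['go', 'are', 'will', 'do'] (min_width=14, slack=2)
Line 3: ['stone', 'letter'] (min_width=12, slack=4)
Line 4: ['white'] (min_width=5, slack=11)
Total lines: 4

Answer: 4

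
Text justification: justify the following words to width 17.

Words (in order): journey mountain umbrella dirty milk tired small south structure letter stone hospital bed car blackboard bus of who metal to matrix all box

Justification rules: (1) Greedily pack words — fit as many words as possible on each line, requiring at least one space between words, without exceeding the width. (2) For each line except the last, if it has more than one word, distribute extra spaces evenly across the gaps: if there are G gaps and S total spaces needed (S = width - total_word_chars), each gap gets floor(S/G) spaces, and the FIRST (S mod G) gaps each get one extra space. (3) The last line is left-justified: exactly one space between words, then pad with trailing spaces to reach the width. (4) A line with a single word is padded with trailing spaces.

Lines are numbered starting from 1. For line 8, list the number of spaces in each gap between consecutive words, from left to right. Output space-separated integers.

Line 1: ['journey', 'mountain'] (min_width=16, slack=1)
Line 2: ['umbrella', 'dirty'] (min_width=14, slack=3)
Line 3: ['milk', 'tired', 'small'] (min_width=16, slack=1)
Line 4: ['south', 'structure'] (min_width=15, slack=2)
Line 5: ['letter', 'stone'] (min_width=12, slack=5)
Line 6: ['hospital', 'bed', 'car'] (min_width=16, slack=1)
Line 7: ['blackboard', 'bus', 'of'] (min_width=17, slack=0)
Line 8: ['who', 'metal', 'to'] (min_width=12, slack=5)
Line 9: ['matrix', 'all', 'box'] (min_width=14, slack=3)

Answer: 4 3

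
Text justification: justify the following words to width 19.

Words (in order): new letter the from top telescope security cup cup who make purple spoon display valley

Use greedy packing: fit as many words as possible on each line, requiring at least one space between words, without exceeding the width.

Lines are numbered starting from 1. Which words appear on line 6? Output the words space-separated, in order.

Line 1: ['new', 'letter', 'the', 'from'] (min_width=19, slack=0)
Line 2: ['top', 'telescope'] (min_width=13, slack=6)
Line 3: ['security', 'cup', 'cup'] (min_width=16, slack=3)
Line 4: ['who', 'make', 'purple'] (min_width=15, slack=4)
Line 5: ['spoon', 'display'] (min_width=13, slack=6)
Line 6: ['valley'] (min_width=6, slack=13)

Answer: valley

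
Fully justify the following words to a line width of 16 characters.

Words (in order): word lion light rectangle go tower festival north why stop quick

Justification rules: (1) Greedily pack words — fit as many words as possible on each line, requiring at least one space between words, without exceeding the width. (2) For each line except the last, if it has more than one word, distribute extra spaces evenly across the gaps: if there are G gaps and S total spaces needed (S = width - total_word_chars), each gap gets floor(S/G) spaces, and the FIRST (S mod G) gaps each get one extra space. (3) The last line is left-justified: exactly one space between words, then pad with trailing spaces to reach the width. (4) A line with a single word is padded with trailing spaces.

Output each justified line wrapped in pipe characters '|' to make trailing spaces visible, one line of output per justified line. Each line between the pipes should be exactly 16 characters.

Answer: |word  lion light|
|rectangle     go|
|tower   festival|
|north  why  stop|
|quick           |

Derivation:
Line 1: ['word', 'lion', 'light'] (min_width=15, slack=1)
Line 2: ['rectangle', 'go'] (min_width=12, slack=4)
Line 3: ['tower', 'festival'] (min_width=14, slack=2)
Line 4: ['north', 'why', 'stop'] (min_width=14, slack=2)
Line 5: ['quick'] (min_width=5, slack=11)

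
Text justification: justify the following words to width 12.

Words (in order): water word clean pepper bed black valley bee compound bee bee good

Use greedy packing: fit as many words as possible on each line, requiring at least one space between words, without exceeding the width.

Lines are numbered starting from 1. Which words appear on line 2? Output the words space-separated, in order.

Line 1: ['water', 'word'] (min_width=10, slack=2)
Line 2: ['clean', 'pepper'] (min_width=12, slack=0)
Line 3: ['bed', 'black'] (min_width=9, slack=3)
Line 4: ['valley', 'bee'] (min_width=10, slack=2)
Line 5: ['compound', 'bee'] (min_width=12, slack=0)
Line 6: ['bee', 'good'] (min_width=8, slack=4)

Answer: clean pepper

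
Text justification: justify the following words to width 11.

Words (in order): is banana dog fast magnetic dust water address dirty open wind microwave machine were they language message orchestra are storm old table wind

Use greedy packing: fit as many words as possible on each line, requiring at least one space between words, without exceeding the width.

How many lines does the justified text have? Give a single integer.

Line 1: ['is', 'banana'] (min_width=9, slack=2)
Line 2: ['dog', 'fast'] (min_width=8, slack=3)
Line 3: ['magnetic'] (min_width=8, slack=3)
Line 4: ['dust', 'water'] (min_width=10, slack=1)
Line 5: ['address'] (min_width=7, slack=4)
Line 6: ['dirty', 'open'] (min_width=10, slack=1)
Line 7: ['wind'] (min_width=4, slack=7)
Line 8: ['microwave'] (min_width=9, slack=2)
Line 9: ['machine'] (min_width=7, slack=4)
Line 10: ['were', 'they'] (min_width=9, slack=2)
Line 11: ['language'] (min_width=8, slack=3)
Line 12: ['message'] (min_width=7, slack=4)
Line 13: ['orchestra'] (min_width=9, slack=2)
Line 14: ['are', 'storm'] (min_width=9, slack=2)
Line 15: ['old', 'table'] (min_width=9, slack=2)
Line 16: ['wind'] (min_width=4, slack=7)
Total lines: 16

Answer: 16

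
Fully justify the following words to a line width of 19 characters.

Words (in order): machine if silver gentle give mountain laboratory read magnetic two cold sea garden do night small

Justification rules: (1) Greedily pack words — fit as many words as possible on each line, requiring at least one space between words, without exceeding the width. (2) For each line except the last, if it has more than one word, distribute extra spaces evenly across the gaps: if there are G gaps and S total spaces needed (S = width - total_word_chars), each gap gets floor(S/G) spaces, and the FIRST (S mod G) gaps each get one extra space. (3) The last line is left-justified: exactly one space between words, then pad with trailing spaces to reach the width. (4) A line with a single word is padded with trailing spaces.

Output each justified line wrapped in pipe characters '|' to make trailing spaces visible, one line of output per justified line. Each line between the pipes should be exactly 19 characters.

Answer: |machine  if  silver|
|gentle         give|
|mountain laboratory|
|read  magnetic  two|
|cold  sea garden do|
|night small        |

Derivation:
Line 1: ['machine', 'if', 'silver'] (min_width=17, slack=2)
Line 2: ['gentle', 'give'] (min_width=11, slack=8)
Line 3: ['mountain', 'laboratory'] (min_width=19, slack=0)
Line 4: ['read', 'magnetic', 'two'] (min_width=17, slack=2)
Line 5: ['cold', 'sea', 'garden', 'do'] (min_width=18, slack=1)
Line 6: ['night', 'small'] (min_width=11, slack=8)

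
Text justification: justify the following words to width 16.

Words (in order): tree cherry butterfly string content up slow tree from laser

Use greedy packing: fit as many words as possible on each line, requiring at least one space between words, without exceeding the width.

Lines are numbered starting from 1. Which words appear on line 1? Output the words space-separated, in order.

Line 1: ['tree', 'cherry'] (min_width=11, slack=5)
Line 2: ['butterfly', 'string'] (min_width=16, slack=0)
Line 3: ['content', 'up', 'slow'] (min_width=15, slack=1)
Line 4: ['tree', 'from', 'laser'] (min_width=15, slack=1)

Answer: tree cherry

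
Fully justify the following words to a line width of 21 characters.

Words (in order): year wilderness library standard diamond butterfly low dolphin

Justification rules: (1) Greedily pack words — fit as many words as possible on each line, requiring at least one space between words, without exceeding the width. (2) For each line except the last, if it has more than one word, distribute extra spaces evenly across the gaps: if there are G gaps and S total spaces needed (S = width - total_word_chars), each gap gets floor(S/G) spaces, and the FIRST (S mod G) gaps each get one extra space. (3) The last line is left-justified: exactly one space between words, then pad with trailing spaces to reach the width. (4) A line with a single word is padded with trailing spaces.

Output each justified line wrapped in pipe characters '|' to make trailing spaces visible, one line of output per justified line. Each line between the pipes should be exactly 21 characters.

Answer: |year       wilderness|
|library      standard|
|diamond butterfly low|
|dolphin              |

Derivation:
Line 1: ['year', 'wilderness'] (min_width=15, slack=6)
Line 2: ['library', 'standard'] (min_width=16, slack=5)
Line 3: ['diamond', 'butterfly', 'low'] (min_width=21, slack=0)
Line 4: ['dolphin'] (min_width=7, slack=14)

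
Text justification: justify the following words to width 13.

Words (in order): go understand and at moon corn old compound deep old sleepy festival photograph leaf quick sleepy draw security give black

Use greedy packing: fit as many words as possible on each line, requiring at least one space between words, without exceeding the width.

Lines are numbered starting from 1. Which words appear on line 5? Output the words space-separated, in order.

Answer: old sleepy

Derivation:
Line 1: ['go', 'understand'] (min_width=13, slack=0)
Line 2: ['and', 'at', 'moon'] (min_width=11, slack=2)
Line 3: ['corn', 'old'] (min_width=8, slack=5)
Line 4: ['compound', 'deep'] (min_width=13, slack=0)
Line 5: ['old', 'sleepy'] (min_width=10, slack=3)
Line 6: ['festival'] (min_width=8, slack=5)
Line 7: ['photograph'] (min_width=10, slack=3)
Line 8: ['leaf', 'quick'] (min_width=10, slack=3)
Line 9: ['sleepy', 'draw'] (min_width=11, slack=2)
Line 10: ['security', 'give'] (min_width=13, slack=0)
Line 11: ['black'] (min_width=5, slack=8)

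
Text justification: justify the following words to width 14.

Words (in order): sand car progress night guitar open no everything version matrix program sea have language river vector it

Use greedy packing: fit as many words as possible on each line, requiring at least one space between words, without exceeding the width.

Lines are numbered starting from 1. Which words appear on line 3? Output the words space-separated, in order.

Line 1: ['sand', 'car'] (min_width=8, slack=6)
Line 2: ['progress', 'night'] (min_width=14, slack=0)
Line 3: ['guitar', 'open', 'no'] (min_width=14, slack=0)
Line 4: ['everything'] (min_width=10, slack=4)
Line 5: ['version', 'matrix'] (min_width=14, slack=0)
Line 6: ['program', 'sea'] (min_width=11, slack=3)
Line 7: ['have', 'language'] (min_width=13, slack=1)
Line 8: ['river', 'vector'] (min_width=12, slack=2)
Line 9: ['it'] (min_width=2, slack=12)

Answer: guitar open no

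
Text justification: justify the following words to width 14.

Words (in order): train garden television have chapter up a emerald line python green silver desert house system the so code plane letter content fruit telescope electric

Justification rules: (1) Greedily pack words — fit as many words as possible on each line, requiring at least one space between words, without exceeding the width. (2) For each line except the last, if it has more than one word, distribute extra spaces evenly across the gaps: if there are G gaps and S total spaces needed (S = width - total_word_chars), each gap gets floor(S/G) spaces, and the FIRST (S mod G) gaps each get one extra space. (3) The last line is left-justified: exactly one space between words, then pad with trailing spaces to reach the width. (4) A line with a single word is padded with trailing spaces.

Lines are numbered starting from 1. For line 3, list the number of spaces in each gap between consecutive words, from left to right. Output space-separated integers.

Answer: 3

Derivation:
Line 1: ['train', 'garden'] (min_width=12, slack=2)
Line 2: ['television'] (min_width=10, slack=4)
Line 3: ['have', 'chapter'] (min_width=12, slack=2)
Line 4: ['up', 'a', 'emerald'] (min_width=12, slack=2)
Line 5: ['line', 'python'] (min_width=11, slack=3)
Line 6: ['green', 'silver'] (min_width=12, slack=2)
Line 7: ['desert', 'house'] (min_width=12, slack=2)
Line 8: ['system', 'the', 'so'] (min_width=13, slack=1)
Line 9: ['code', 'plane'] (min_width=10, slack=4)
Line 10: ['letter', 'content'] (min_width=14, slack=0)
Line 11: ['fruit'] (min_width=5, slack=9)
Line 12: ['telescope'] (min_width=9, slack=5)
Line 13: ['electric'] (min_width=8, slack=6)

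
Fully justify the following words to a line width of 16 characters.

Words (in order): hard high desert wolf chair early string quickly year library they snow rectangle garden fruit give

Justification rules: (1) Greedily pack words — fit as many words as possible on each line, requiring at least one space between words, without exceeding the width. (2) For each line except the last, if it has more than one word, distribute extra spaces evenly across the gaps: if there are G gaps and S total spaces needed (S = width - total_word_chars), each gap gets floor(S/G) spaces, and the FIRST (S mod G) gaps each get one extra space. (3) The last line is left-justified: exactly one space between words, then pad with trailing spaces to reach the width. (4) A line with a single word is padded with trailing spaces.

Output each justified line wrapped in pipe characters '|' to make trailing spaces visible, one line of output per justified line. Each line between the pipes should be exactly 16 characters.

Line 1: ['hard', 'high', 'desert'] (min_width=16, slack=0)
Line 2: ['wolf', 'chair', 'early'] (min_width=16, slack=0)
Line 3: ['string', 'quickly'] (min_width=14, slack=2)
Line 4: ['year', 'library'] (min_width=12, slack=4)
Line 5: ['they', 'snow'] (min_width=9, slack=7)
Line 6: ['rectangle', 'garden'] (min_width=16, slack=0)
Line 7: ['fruit', 'give'] (min_width=10, slack=6)

Answer: |hard high desert|
|wolf chair early|
|string   quickly|
|year     library|
|they        snow|
|rectangle garden|
|fruit give      |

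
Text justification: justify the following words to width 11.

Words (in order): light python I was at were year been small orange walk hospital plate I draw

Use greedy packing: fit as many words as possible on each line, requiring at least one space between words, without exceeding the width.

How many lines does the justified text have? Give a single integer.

Answer: 9

Derivation:
Line 1: ['light'] (min_width=5, slack=6)
Line 2: ['python', 'I'] (min_width=8, slack=3)
Line 3: ['was', 'at', 'were'] (min_width=11, slack=0)
Line 4: ['year', 'been'] (min_width=9, slack=2)
Line 5: ['small'] (min_width=5, slack=6)
Line 6: ['orange', 'walk'] (min_width=11, slack=0)
Line 7: ['hospital'] (min_width=8, slack=3)
Line 8: ['plate', 'I'] (min_width=7, slack=4)
Line 9: ['draw'] (min_width=4, slack=7)
Total lines: 9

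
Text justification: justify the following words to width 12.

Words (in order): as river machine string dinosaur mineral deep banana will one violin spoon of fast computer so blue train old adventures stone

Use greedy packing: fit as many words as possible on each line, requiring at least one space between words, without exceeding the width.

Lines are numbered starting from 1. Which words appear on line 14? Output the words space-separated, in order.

Line 1: ['as', 'river'] (min_width=8, slack=4)
Line 2: ['machine'] (min_width=7, slack=5)
Line 3: ['string'] (min_width=6, slack=6)
Line 4: ['dinosaur'] (min_width=8, slack=4)
Line 5: ['mineral', 'deep'] (min_width=12, slack=0)
Line 6: ['banana', 'will'] (min_width=11, slack=1)
Line 7: ['one', 'violin'] (min_width=10, slack=2)
Line 8: ['spoon', 'of'] (min_width=8, slack=4)
Line 9: ['fast'] (min_width=4, slack=8)
Line 10: ['computer', 'so'] (min_width=11, slack=1)
Line 11: ['blue', 'train'] (min_width=10, slack=2)
Line 12: ['old'] (min_width=3, slack=9)
Line 13: ['adventures'] (min_width=10, slack=2)
Line 14: ['stone'] (min_width=5, slack=7)

Answer: stone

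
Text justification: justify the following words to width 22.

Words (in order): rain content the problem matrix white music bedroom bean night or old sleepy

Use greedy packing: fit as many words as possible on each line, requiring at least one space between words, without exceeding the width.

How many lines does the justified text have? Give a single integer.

Line 1: ['rain', 'content', 'the'] (min_width=16, slack=6)
Line 2: ['problem', 'matrix', 'white'] (min_width=20, slack=2)
Line 3: ['music', 'bedroom', 'bean'] (min_width=18, slack=4)
Line 4: ['night', 'or', 'old', 'sleepy'] (min_width=19, slack=3)
Total lines: 4

Answer: 4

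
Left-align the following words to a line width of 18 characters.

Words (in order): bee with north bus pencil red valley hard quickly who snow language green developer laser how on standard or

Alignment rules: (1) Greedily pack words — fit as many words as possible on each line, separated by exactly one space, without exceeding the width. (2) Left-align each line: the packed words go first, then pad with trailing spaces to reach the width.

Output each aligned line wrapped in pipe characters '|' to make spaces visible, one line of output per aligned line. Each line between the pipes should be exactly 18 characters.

Line 1: ['bee', 'with', 'north', 'bus'] (min_width=18, slack=0)
Line 2: ['pencil', 'red', 'valley'] (min_width=17, slack=1)
Line 3: ['hard', 'quickly', 'who'] (min_width=16, slack=2)
Line 4: ['snow', 'language'] (min_width=13, slack=5)
Line 5: ['green', 'developer'] (min_width=15, slack=3)
Line 6: ['laser', 'how', 'on'] (min_width=12, slack=6)
Line 7: ['standard', 'or'] (min_width=11, slack=7)

Answer: |bee with north bus|
|pencil red valley |
|hard quickly who  |
|snow language     |
|green developer   |
|laser how on      |
|standard or       |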